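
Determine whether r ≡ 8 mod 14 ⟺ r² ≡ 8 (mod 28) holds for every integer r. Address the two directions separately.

(←) This fails: take r = 6. Then 6² = 36 ≡ 8 (mod 28), yet 6 ≡ 6 (mod 14), not 8.

(→) Suppose r ≡ 8 (mod 14). Working modulo 28, r ∈ {8, 22}; for each such r, r² ≡ 8 (mod 28).

(⇒) holds; (⇐) fails.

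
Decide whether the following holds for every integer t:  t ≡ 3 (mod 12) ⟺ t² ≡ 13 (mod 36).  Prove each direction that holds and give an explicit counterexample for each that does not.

Both directions fail.

(⇒) This fails: take t = 3. Then 3 ≡ 3 (mod 12), but 3² = 9 ≡ 9 (mod 36), not 13.

(⇐) This fails: take t = 7. Then 7² = 49 ≡ 13 (mod 36), yet 7 ≡ 7 (mod 12), not 3.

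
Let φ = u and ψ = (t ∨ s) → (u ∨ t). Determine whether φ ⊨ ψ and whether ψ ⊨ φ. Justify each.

Only the forward implication holds.

(→) Assume the antecedent. If t is true, (t ∨ s) → (u ∨ t) reduces to true regardless of the other variables. If t is false, the antecedent forces (t = F, s = F, u = T) or (t = F, s = T, u = T), and (t ∨ s) → (u ∨ t) holds there. Either way (t ∨ s) → (u ∨ t) holds.

(←) This fails. Under t = F, s = F, u = F, the left side is false but the right side is true.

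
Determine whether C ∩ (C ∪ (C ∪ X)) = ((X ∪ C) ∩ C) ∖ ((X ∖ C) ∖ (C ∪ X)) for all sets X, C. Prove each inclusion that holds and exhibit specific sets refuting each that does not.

The two sets are equal.

(⟹) Let x ∈ C ∩ (C ∪ (C ∪ X)). Then either x ∈ C and x ∉ X; or x ∈ X ∩ C. In each case x ∈ ((X ∪ C) ∩ C) ∖ ((X ∖ C) ∖ (C ∪ X)), so C ∩ (C ∪ (C ∪ X)) ⊆ ((X ∪ C) ∩ C) ∖ ((X ∖ C) ∖ (C ∪ X)).

(⟸) Let x ∈ ((X ∪ C) ∩ C) ∖ ((X ∖ C) ∖ (C ∪ X)). Then either x ∈ C and x ∉ X; or x ∈ X ∩ C. In each case x ∈ C ∩ (C ∪ (C ∪ X)), so ((X ∪ C) ∩ C) ∖ ((X ∖ C) ∖ (C ∪ X)) ⊆ C ∩ (C ∪ (C ∪ X)).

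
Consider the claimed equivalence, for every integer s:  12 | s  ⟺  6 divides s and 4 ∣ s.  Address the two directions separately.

(→) If 12 ∣ s, write s = 12q. Since 12 = 2·6, s = 6·(2q), so 6 ∣ s; and since 12 = 3·4, s = 4·(3q), so 4 ∣ s.

(←) Suppose 6 ∣ s and 4 ∣ s. Any common multiple of 6 and 4 is a multiple of their lcm; here lcm(6, 4) = 6·4/gcd(6, 4) = 24/2 = 12, so 12 ∣ s.

Equivalent; both directions hold.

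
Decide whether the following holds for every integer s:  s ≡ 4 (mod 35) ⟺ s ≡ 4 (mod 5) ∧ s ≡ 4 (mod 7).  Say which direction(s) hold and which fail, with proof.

(⟹) Suppose s ≡ 4 (mod 35); write s = 35j + 4. Since 5 ∣ 35, reducing mod 5 gives s ≡ 4 (mod 5); since 7 ∣ 35, reducing mod 7 gives s ≡ 4 (mod 7).

(⟸) Conversely, if s ≡ 4 (mod 5) and s ≡ 4 (mod 7), then by the Chinese remainder theorem s ≡ 4 (mod 35). This is exactly s ≡ 4 (mod 35).

The biconditional holds.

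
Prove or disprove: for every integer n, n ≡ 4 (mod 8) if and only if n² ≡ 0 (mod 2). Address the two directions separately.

(⇒) holds; (⇐) fails.

[⇒] Suppose n ≡ 4 (mod 8). Then n² ≡ 4² = 16 (mod 8), and since 2 ∣ 8, also n² ≡ 0 (mod 2).

[⇐] This fails: take n = 0. Then 0² = 0 ≡ 0 (mod 2), yet 0 ≡ 0 (mod 8), not 4.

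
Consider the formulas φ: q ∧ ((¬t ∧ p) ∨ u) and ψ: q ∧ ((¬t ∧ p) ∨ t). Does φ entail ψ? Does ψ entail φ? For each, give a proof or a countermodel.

Forward direction. This fails. Under p = F, u = T, q = T, t = F, the left side is true but the right side is false.

Converse. This fails. Under p = F, u = F, q = T, t = T, the left side is false but the right side is true.

Neither implication holds.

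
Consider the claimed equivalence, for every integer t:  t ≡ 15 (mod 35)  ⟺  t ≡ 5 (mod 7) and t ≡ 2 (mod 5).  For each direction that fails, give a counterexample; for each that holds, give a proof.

Neither direction holds.

[⇒] This fails: t = 15 gives 15 ≡ 15 (mod 35) but 15 ≡ 1 (mod 7), so the conjunction on the right does not hold.

[⇐] This fails: t = 12 satisfies both congruences on the right (12 ≡ 5 mod 7 and 12 ≡ 2 mod 5) yet 12 ≡ 12 (mod 35), not 15.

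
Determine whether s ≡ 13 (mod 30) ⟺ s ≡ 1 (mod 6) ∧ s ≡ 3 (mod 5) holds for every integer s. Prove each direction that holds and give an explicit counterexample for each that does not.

Both directions hold; the statement is true.

(→) Suppose s ≡ 13 (mod 30); write s = 30j + 13. Since 6 ∣ 30, reducing mod 6 gives s ≡ 13 ≡ 1 (mod 6); since 5 ∣ 30, reducing mod 5 gives s ≡ 13 ≡ 3 (mod 5).

(←) Conversely, if s ≡ 1 (mod 6) and s ≡ 3 (mod 5), then by the Chinese remainder theorem s ≡ 13 (mod 30). This is exactly s ≡ 13 (mod 30).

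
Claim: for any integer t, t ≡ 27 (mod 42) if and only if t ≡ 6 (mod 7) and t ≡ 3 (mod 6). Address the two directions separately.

Both directions hold.

Converse. If t ≡ 6 (mod 7) and t ≡ 3 (mod 6), then by the Chinese remainder theorem t ≡ 27 (mod 42). This is exactly t ≡ 27 (mod 42).

Forward direction. Suppose t ≡ 27 (mod 42); write t = 42j + 27. Since 7 ∣ 42, reducing mod 7 gives t ≡ 27 ≡ 6 (mod 7); since 6 ∣ 42, reducing mod 6 gives t ≡ 27 ≡ 3 (mod 6).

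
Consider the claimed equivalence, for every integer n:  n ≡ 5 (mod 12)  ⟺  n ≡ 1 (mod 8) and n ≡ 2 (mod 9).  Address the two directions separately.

Only the reverse direction holds.

[⇒] This fails: n = 5 gives 5 ≡ 5 (mod 12) but 5 ≡ 5 (mod 8), so the conjunction on the right does not hold.

[⇐] Conversely, if n ≡ 1 (mod 8) and n ≡ 2 (mod 9), then by the Chinese remainder theorem n ≡ 65 (mod 72). Since 65 ≡ 5 (mod 12) and 12 ∣ 72, we get n ≡ 5 (mod 12).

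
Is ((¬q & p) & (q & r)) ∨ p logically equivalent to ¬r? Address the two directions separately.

Neither implication holds.

(⇒) This fails. Under r = T, p = T, q = F, the left side is true but the right side is false.

(⇐) This fails. Under r = F, p = F, q = F, the left side is false but the right side is true.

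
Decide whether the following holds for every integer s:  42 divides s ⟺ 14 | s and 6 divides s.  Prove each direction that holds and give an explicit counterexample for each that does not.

[⇒] If 42 ∣ s, write s = 42q. Since 42 = 3·14, s = 14·(3q), so 14 ∣ s; and since 42 = 7·6, s = 6·(7q), so 6 ∣ s.

[⇐] Suppose 14 ∣ s and 6 ∣ s. Any common multiple of 14 and 6 is a multiple of their lcm; here lcm(14, 6) = 14·6/gcd(14, 6) = 84/2 = 42, so 42 ∣ s.

Equivalent; both directions hold.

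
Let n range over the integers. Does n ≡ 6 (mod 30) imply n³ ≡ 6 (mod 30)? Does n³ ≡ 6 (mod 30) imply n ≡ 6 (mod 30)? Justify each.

(→) Suppose n ≡ 6 (mod 30). Write n = 30j + 6. Then (30j + 6)³ = 27000j³ + 16200j² + 3240j + 216 = 30(900j³ + 540j² + 108j + 7) + 6, so n³ ≡ 6 (mod 30).

(←) Conversely, suppose n³ ≡ 6 (mod 30). The only residue r in {0, …, 29} with r³ ≡ 6 (mod 30) is r = 6, so n ≡ 6 (mod 30).

Both directions hold; the statement is true.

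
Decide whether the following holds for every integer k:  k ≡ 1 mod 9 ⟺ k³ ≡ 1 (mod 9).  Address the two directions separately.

Converse. This fails: take k = 4. Then 4³ = 64 ≡ 1 (mod 9), yet 4 ≡ 4 (mod 9), not 1.

Forward direction. Suppose k ≡ 1 mod 9. Write k = 9j + 1. Then (9j + 1)³ = 729j³ + 243j² + 27j + 1 = 9(81j³ + 27j² + 3j) + 1, so k³ ≡ 1 (mod 9).

The forward direction holds; the converse fails.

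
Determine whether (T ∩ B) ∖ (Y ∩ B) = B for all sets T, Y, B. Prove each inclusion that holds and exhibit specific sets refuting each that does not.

Forward inclusion. Let x ∈ (T ∩ B) ∖ (Y ∩ B). Then x ∈ T ∩ B and x ∉ Y, from which x ∈ B.

Reverse inclusion. This inclusion fails. Take T = ∅, Y = ∅, B = {1}; then 1 ∈ B but 1 ∉ (T ∩ B) ∖ (Y ∩ B).

Only the forward inclusion holds.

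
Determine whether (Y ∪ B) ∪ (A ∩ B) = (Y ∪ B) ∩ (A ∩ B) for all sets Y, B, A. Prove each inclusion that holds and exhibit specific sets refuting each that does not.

Only the reverse inclusion holds.

Forward inclusion. This inclusion fails. Take Y = {1}, B = ∅, A = ∅; then 1 ∈ (Y ∪ B) ∪ (A ∩ B) but 1 ∉ (Y ∪ B) ∩ (A ∩ B).

Reverse inclusion. Let x ∈ (Y ∪ B) ∩ (A ∩ B). Then either x ∈ B ∩ A and x ∉ Y; or x ∈ Y ∩ B ∩ A. In each case x ∈ (Y ∪ B) ∪ (A ∩ B), so (Y ∪ B) ∩ (A ∩ B) ⊆ (Y ∪ B) ∪ (A ∩ B).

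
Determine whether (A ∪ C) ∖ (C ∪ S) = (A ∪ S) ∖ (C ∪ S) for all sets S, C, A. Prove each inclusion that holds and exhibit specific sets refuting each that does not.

(⊆) Let x ∈ (A ∪ C) ∖ (C ∪ S). Then x ∈ A and x ∉ S, C, from which x ∈ (A ∪ S) ∖ (C ∪ S).

(⊇) Let x ∈ (A ∪ S) ∖ (C ∪ S). Then x ∈ A and x ∉ S, C, from which x ∈ (A ∪ C) ∖ (C ∪ S).

Both inclusions hold.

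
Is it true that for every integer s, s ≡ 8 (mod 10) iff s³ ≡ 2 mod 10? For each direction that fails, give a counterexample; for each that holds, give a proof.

(⇒) Suppose s ≡ 8 (mod 10). Write s = 10j + 8. Then (10j + 8)³ = 1000j³ + 2400j² + 1920j + 512 = 10(100j³ + 240j² + 192j + 51) + 2, so s³ ≡ 2 (mod 10).

(⇐) Conversely, suppose s³ ≡ 2 (mod 10). The only residue r in {0, …, 9} with r³ ≡ 2 (mod 10) is r = 8, so s ≡ 8 (mod 10).

Both directions hold.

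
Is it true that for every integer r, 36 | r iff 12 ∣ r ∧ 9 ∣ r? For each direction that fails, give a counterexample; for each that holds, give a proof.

Both implications hold.

(→) If 36 ∣ r, write r = 36q. Since 36 = 3·12, r = 12·(3q), so 12 ∣ r; and since 36 = 4·9, r = 9·(4q), so 9 ∣ r.

(←) Suppose 12 ∣ r and 9 ∣ r. Any common multiple of 12 and 9 is a multiple of their lcm; here lcm(12, 9) = 12·9/gcd(12, 9) = 108/3 = 36, so 36 ∣ r.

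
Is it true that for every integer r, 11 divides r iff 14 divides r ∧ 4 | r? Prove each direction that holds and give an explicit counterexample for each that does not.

Neither implication holds.

(⇒) This fails: take r = 11. Certainly 11 ∣ 11, but 14 ∤ 11.

(⇐) This fails: take r = 28. Both 14 ∣ 28 and 4 ∣ 28, yet 28 is not a multiple of 11 (since 28 = 2·11 + 6), so 11 ∤ 28.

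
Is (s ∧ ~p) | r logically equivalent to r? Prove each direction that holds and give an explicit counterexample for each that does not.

Only the reverse direction holds.

(→) This fails. Under s = T, r = F, p = F, the left side is true but the right side is false.

(←) Assume the antecedent. If s is true, the antecedent forces (s = T, r = T, p = F) or (s = T, r = T, p = T), and (s ∧ ~p) | r holds there. If s is false, the antecedent forces (s = F, r = T, p = F) or (s = F, r = T, p = T), and (s ∧ ~p) | r holds there. Either way (s ∧ ~p) | r holds.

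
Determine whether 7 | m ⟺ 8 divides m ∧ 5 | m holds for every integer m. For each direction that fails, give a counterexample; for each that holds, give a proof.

(⇒) This fails: take m = 7. Certainly 7 ∣ 7, but 8 ∤ 7.

(⇐) This fails: take m = 40. Both 8 ∣ 40 and 5 ∣ 40, yet 40 is not a multiple of 7 (since 40 = 5·7 + 5), so 7 ∤ 40.

(⇒) fails and (⇐) fails.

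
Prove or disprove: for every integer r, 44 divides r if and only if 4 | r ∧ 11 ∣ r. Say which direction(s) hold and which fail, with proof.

Both implications hold.

(⇐) Suppose 4 ∣ r and 11 ∣ r. Any common multiple of 4 and 11 is a multiple of their lcm; here gcd(4, 11) = 1, so lcm(4, 11) = 4·11 = 44, so 44 ∣ r.

(⇒) If 44 ∣ r, write r = 44q. Since 44 = 11·4, r = 4·(11q), so 4 ∣ r; and since 44 = 4·11, r = 11·(4q), so 11 ∣ r.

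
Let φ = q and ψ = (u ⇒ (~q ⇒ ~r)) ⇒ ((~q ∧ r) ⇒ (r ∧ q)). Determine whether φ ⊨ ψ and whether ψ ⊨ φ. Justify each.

The forward direction holds; the converse fails.

[⇒] Assume the antecedent. If r is true, the antecedent forces (r = T, q = T, u = F) or (r = T, q = T, u = T), and the consequent holds there. If r is false, the consequent reduces to true regardless of the other variables. Either way the consequent holds.

[⇐] This fails. Under r = F, q = F, u = F, the left side is false but the right side is true.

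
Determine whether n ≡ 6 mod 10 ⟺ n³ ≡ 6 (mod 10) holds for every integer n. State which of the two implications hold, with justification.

(⇒) Suppose n ≡ 6 mod 10. Write n = 10j + 6. Then (10j + 6)³ = 1000j³ + 1800j² + 1080j + 216 = 10(100j³ + 180j² + 108j + 21) + 6, so n³ ≡ 6 (mod 10).

(⇐) Conversely, suppose n³ ≡ 6 (mod 10). The only residue r in {0, …, 9} with r³ ≡ 6 (mod 10) is r = 6, so n ≡ 6 (mod 10).

Both directions hold.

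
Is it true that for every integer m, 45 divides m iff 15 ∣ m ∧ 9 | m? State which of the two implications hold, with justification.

Forward direction. If 45 ∣ m, write m = 45q. Since 45 = 3·15, m = 15·(3q), so 15 ∣ m; and since 45 = 5·9, m = 9·(5q), so 9 ∣ m.

Converse. Suppose 15 ∣ m and 9 ∣ m. Any common multiple of 15 and 9 is a multiple of their lcm; here lcm(15, 9) = 15·9/gcd(15, 9) = 135/3 = 45, so 45 ∣ m.

The biconditional holds.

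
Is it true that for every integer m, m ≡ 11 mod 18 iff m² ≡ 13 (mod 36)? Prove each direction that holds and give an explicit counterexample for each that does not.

Converse. This fails: take m = 7. Then 7² = 49 ≡ 13 (mod 36), yet 7 ≡ 7 (mod 18), not 11.

Forward direction. Suppose m ≡ 11 (mod 18). Working modulo 36, m ∈ {11, 29}; for each such r, r² ≡ 13 (mod 36).

Only the forward direction holds.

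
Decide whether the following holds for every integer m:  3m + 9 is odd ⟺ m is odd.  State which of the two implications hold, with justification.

(⇒) fails and (⇐) fails.

(⟹) This fails: m = 2 gives 3m + 9 = 15, which is odd, but 2 is even, not odd.

(⟸) This also fails: m = 5 is odd, but 3m + 9 = 24 is even, not odd.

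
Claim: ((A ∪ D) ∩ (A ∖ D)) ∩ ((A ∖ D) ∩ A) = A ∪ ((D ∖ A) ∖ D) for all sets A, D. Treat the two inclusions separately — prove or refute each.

(⟹) Let x ∈ ((A ∪ D) ∩ (A ∖ D)) ∩ ((A ∖ D) ∩ A). Then x ∈ A and x ∉ D, from which x ∈ A ∪ ((D ∖ A) ∖ D).

(⟸) This inclusion fails. Take A = {1}, D = {1}; then 1 ∈ A ∪ ((D ∖ A) ∖ D) but 1 ∉ ((A ∪ D) ∩ (A ∖ D)) ∩ ((A ∖ D) ∩ A).

The sets are not equal: only the forward inclusion holds.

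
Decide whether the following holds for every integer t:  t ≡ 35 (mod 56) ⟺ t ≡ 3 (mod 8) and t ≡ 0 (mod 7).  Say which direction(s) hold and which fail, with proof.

The biconditional holds.

(⇒) Suppose t ≡ 35 (mod 56); write t = 56j + 35. Since 8 ∣ 56, reducing mod 8 gives t ≡ 35 ≡ 3 (mod 8); since 7 ∣ 56, reducing mod 7 gives t ≡ 35 ≡ 0 (mod 7).

(⇐) Conversely, if t ≡ 3 (mod 8) and t ≡ 0 (mod 7), then by the Chinese remainder theorem t ≡ 35 (mod 56). This is exactly t ≡ 35 (mod 56).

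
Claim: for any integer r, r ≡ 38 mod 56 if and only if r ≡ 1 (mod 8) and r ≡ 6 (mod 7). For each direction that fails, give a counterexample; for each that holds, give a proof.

(⇒) This fails: r = 38 gives 38 ≡ 38 (mod 56) but 38 ≡ 6 (mod 8), so the conjunction on the right does not hold.

(⇐) This fails: r = 41 satisfies both congruences on the right (41 ≡ 1 mod 8 and 41 ≡ 6 mod 7) yet 41 ≡ 41 (mod 56), not 38.

(⇒) fails and (⇐) fails.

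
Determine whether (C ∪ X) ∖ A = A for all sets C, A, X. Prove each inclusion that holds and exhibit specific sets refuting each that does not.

(⊆) fails and (⊇) fails.

(⊆) This inclusion fails. Take C = {1}, A = ∅, X = ∅; then 1 ∈ (C ∪ X) ∖ A but 1 ∉ A.

(⊇) This inclusion fails. Take C = ∅, A = {1}, X = ∅; then 1 ∈ A but 1 ∉ (C ∪ X) ∖ A.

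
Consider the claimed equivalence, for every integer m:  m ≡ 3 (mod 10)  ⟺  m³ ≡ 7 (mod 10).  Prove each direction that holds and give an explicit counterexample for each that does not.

Both directions hold; the statement is true.

[⇐] For the converse, argue contrapositively. If m ≢ 3 (mod 10), then m is congruent to one of 0, 1, 2, 4, 5, 6, 7, 8, 9 modulo 10, and these give m³ ≡ 0, 1, 8, 4, 5, 6, 3, 2, 9 respectively — never 7.

[⇒] Suppose m ≡ 3 (mod 10). Write m = 10j + 3. Then (10j + 3)³ = 1000j³ + 900j² + 270j + 27 = 10(100j³ + 90j² + 27j + 2) + 7, so m³ ≡ 7 (mod 10).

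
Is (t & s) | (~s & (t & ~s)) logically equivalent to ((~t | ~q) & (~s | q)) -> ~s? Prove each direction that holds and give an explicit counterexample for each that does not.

The forward direction holds; the converse fails.

(⟸) This fails. Under q = F, t = F, s = F, the left side is false but the right side is true.

(⟹) Assume the antecedent. If q is true, the antecedent forces (q = T, t = T, s = F) or (q = T, t = T, s = T), and ((~t | ~q) & (~s | q)) -> ~s holds there. If q is false, ((~t | ~q) & (~s | q)) -> ~s reduces to true regardless of the other variables. Either way ((~t | ~q) & (~s | q)) -> ~s holds.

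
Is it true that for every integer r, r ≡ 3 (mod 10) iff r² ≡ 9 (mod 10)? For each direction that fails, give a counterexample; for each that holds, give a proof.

(⟹) Suppose r ≡ 3 (mod 10). Write r = 10j + 3. Then (10j + 3)² = 100j² + 60j + 9 = 10(10j² + 6j) + 9, so r² ≡ 9 (mod 10).

(⟸) This fails: take r = 7. Then 7² = 49 ≡ 9 (mod 10), yet 7 ≡ 7 (mod 10), not 3.

Only the forward direction holds.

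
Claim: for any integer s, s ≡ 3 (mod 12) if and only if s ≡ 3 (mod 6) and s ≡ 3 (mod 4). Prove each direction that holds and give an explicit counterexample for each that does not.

Both directions hold.

[⇒] Suppose s ≡ 3 (mod 12); write s = 12j + 3. Since 6 ∣ 12, reducing mod 6 gives s ≡ 3 (mod 6); since 4 ∣ 12, reducing mod 4 gives s ≡ 3 (mod 4).

[⇐] Conversely, if s ≡ 3 (mod 6) and s ≡ 3 (mod 4), then by the Chinese remainder theorem s ≡ 3 (mod 12). This is exactly s ≡ 3 (mod 12).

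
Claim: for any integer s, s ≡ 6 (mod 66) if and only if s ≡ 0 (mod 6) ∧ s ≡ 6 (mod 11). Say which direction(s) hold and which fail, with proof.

The biconditional holds.

[⇒] Suppose s ≡ 6 (mod 66); write s = 66j + 6. Since 6 ∣ 66, reducing mod 6 gives s ≡ 6 ≡ 0 (mod 6); since 11 ∣ 66, reducing mod 11 gives s ≡ 6 (mod 11).

[⇐] Conversely, if s ≡ 0 (mod 6) and s ≡ 6 (mod 11), then by the Chinese remainder theorem s ≡ 6 (mod 66). This is exactly s ≡ 6 (mod 66).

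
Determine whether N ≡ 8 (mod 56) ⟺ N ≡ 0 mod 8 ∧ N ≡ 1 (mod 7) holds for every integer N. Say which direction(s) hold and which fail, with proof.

Equivalent; both directions hold.

(⇒) Suppose N ≡ 8 (mod 56); write N = 56j + 8. Since 8 ∣ 56, reducing mod 8 gives N ≡ 8 ≡ 0 (mod 8); since 7 ∣ 56, reducing mod 7 gives N ≡ 8 ≡ 1 (mod 7).

(⇐) Conversely, if N ≡ 0 (mod 8) and N ≡ 1 (mod 7), then by the Chinese remainder theorem N ≡ 8 (mod 56). This is exactly N ≡ 8 (mod 56).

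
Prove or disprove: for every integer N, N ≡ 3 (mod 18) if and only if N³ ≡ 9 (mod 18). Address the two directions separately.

Only the forward direction holds.

[⇒] Suppose N ≡ 3 (mod 18). Write N = 18j + 3. Then (18j + 3)³ = 5832j³ + 2916j² + 486j + 27 = 18(324j³ + 162j² + 27j + 1) + 9, so N³ ≡ 9 (mod 18).

[⇐] This fails: take N = 9. Then 9³ = 729 ≡ 9 (mod 18), yet 9 ≡ 9 (mod 18), not 3.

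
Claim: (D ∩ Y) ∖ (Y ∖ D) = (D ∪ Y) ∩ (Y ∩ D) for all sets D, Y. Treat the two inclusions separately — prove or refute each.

Both inclusions hold; the sets are equal.

(⟸) Let x ∈ (D ∪ Y) ∩ (Y ∩ D). Then x ∈ D ∩ Y, from which x ∈ (D ∩ Y) ∖ (Y ∖ D).

(⟹) Let x ∈ (D ∩ Y) ∖ (Y ∖ D). Then x ∈ D ∩ Y, from which x ∈ (D ∪ Y) ∩ (Y ∩ D).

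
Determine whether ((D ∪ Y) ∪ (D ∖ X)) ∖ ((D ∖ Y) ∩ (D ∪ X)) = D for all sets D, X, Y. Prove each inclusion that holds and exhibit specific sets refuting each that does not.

Both inclusions fail.

Forward inclusion. This inclusion fails. Take D = ∅, X = ∅, Y = {1}; then 1 ∈ ((D ∪ Y) ∪ (D ∖ X)) ∖ ((D ∖ Y) ∩ (D ∪ X)) but 1 ∉ D.

Reverse inclusion. This inclusion fails. Take D = {1}, X = ∅, Y = ∅; then 1 ∈ D but 1 ∉ ((D ∪ Y) ∪ (D ∖ X)) ∖ ((D ∖ Y) ∩ (D ∪ X)).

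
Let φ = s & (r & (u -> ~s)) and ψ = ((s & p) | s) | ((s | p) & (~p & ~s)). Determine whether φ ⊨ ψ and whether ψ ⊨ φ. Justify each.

(⇐) This fails. Under r = F, p = F, u = F, s = T, the left side is false but the right side is true.

(⇒) Assume the antecedent. If r is true, the antecedent forces (r = T, p = F, u = F, s = T) or (r = T, p = T, u = F, s = T), and the consequent holds there. If r is false, the antecedent cannot hold. Either way the consequent holds.

Not equivalent: only (⇒) holds.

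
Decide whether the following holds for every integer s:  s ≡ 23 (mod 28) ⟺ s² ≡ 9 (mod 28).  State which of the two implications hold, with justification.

(→) This fails: take s = 23. Then 23 ≡ 23 (mod 28), but 23² = 529 ≡ 25 (mod 28), not 9.

(←) This fails: take s = 3. Then 3² = 9 ≡ 9 (mod 28), yet 3 ≡ 3 (mod 28), not 23.

Both directions fail.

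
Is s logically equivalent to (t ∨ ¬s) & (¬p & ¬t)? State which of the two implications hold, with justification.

Both directions fail.

[⇒] This fails. Under s = T, p = F, t = F, the left side is true but the right side is false.

[⇐] This fails. Under s = F, p = F, t = F, the left side is false but the right side is true.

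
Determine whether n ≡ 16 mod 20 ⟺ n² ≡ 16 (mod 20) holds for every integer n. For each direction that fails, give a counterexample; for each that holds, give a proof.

(→) Suppose n ≡ 16 mod 20. Write n = 20j + 16. Then (20j + 16)² = 400j² + 640j + 256 = 20(20j² + 32j + 12) + 16, so n² ≡ 16 (mod 20).

(←) This fails: take n = 4. Then 4² = 16 ≡ 16 (mod 20), yet 4 ≡ 4 (mod 20), not 16.

The forward direction holds; the converse fails.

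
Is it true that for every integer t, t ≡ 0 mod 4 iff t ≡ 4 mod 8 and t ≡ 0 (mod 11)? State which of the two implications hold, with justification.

Only the converse holds.

(⟹) This fails: t = 0 gives 0 ≡ 0 (mod 4) but 0 ≡ 0 (mod 8), so the conjunction on the right does not hold.

(⟸) Conversely, if t ≡ 4 (mod 8) and t ≡ 0 (mod 11), then by the Chinese remainder theorem t ≡ 44 (mod 88). Since 44 ≡ 0 (mod 4) and 4 ∣ 88, we get t ≡ 0 (mod 4).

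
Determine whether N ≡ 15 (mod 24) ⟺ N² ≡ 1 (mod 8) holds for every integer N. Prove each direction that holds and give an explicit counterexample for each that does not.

(⇒) holds; (⇐) fails.

(⟹) Suppose N ≡ 15 (mod 24). Then N² ≡ 15² = 225 (mod 24), and since 8 ∣ 24, also N² ≡ 1 (mod 8).

(⟸) This fails: take N = 1. Then 1² = 1 ≡ 1 (mod 8), yet 1 ≡ 1 (mod 24), not 15.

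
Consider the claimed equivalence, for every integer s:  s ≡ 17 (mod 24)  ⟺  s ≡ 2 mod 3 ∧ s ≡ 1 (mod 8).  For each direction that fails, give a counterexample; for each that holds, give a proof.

The biconditional holds.

(⇐) If s ≡ 2 (mod 3) and s ≡ 1 (mod 8), then by the Chinese remainder theorem s ≡ 17 (mod 24). This is exactly s ≡ 17 (mod 24).

(⇒) Suppose s ≡ 17 (mod 24); write s = 24j + 17. Since 3 ∣ 24, reducing mod 3 gives s ≡ 17 ≡ 2 (mod 3); since 8 ∣ 24, reducing mod 8 gives s ≡ 17 ≡ 1 (mod 8).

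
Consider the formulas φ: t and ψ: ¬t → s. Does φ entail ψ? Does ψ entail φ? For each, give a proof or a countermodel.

(⟹) Assume the antecedent. If t is true, ¬t → s reduces to true regardless of the other variables. If t is false, the antecedent cannot hold. Either way ¬t → s holds.

(⟸) This fails. Under t = F, s = T, the left side is false but the right side is true.

Not equivalent: only (⇒) holds.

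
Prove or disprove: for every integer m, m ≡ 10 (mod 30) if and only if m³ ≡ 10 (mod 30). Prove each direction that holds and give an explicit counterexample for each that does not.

(⟹) Suppose m ≡ 10 (mod 30). Write m = 30j + 10. Then (30j + 10)³ = 27000j³ + 27000j² + 9000j + 1000 = 30(900j³ + 900j² + 300j + 33) + 10, so m³ ≡ 10 (mod 30).

(⟸) Conversely, suppose m³ ≡ 10 (mod 30). The only residue r in {0, …, 29} with r³ ≡ 10 (mod 30) is r = 10, so m ≡ 10 (mod 30).

Both implications hold.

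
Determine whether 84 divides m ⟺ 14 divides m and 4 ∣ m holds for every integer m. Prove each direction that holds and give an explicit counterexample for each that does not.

(⇒) holds; (⇐) fails.

Forward direction. If 84 ∣ m, write m = 84q. Since 84 = 6·14, m = 14·(6q), so 14 ∣ m; and since 84 = 21·4, m = 4·(21q), so 4 ∣ m.

Converse. This fails: take m = 28. Both 14 ∣ 28 and 4 ∣ 28, yet 28 is not a multiple of 84 (since 28 = 0·84 + 28), so 84 ∤ 28.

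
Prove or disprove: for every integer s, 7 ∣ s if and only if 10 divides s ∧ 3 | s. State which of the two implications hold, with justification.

Neither implication holds.

Forward direction. This fails: take s = 7. Certainly 7 ∣ 7, but 10 ∤ 7.

Converse. This fails: take s = 30. Both 10 ∣ 30 and 3 ∣ 30, yet 30 is not a multiple of 7 (since 30 = 4·7 + 2), so 7 ∤ 30.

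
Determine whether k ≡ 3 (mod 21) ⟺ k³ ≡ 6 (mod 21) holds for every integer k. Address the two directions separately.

Only the forward direction holds.

[⇒] Suppose k ≡ 3 (mod 21). Write k = 21j + 3. Then (21j + 3)³ = 9261j³ + 3969j² + 567j + 27 = 21(441j³ + 189j² + 27j + 1) + 6, so k³ ≡ 6 (mod 21).

[⇐] This fails: take k = 6. Then 6³ = 216 ≡ 6 (mod 21), yet 6 ≡ 6 (mod 21), not 3.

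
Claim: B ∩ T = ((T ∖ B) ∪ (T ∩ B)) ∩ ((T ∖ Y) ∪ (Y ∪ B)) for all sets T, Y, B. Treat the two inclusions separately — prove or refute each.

Only the forward inclusion holds.

(⊇) This inclusion fails. Take T = {1}, Y = ∅, B = ∅; then 1 ∈ ((T ∖ B) ∪ (T ∩ B)) ∩ ((T ∖ Y) ∪ (Y ∪ B)) but 1 ∉ B ∩ T.

(⊆) Let x ∈ B ∩ T. Then either x ∈ T ∩ B and x ∉ Y; or x ∈ T ∩ Y ∩ B. In each case x ∈ ((T ∖ B) ∪ (T ∩ B)) ∩ ((T ∖ Y) ∪ (Y ∪ B)), so B ∩ T ⊆ ((T ∖ B) ∪ (T ∩ B)) ∩ ((T ∖ Y) ∪ (Y ∪ B)).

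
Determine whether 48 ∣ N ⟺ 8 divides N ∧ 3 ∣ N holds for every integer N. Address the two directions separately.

[⇒] If 48 ∣ N, write N = 48q. Since 48 = 6·8, N = 8·(6q), so 8 ∣ N; and since 48 = 16·3, N = 3·(16q), so 3 ∣ N.

[⇐] This fails: take N = 24. Both 8 ∣ 24 and 3 ∣ 24, yet 24 is not a multiple of 48 (since 24 = 0·48 + 24), so 48 ∤ 24.

Only the forward implication holds.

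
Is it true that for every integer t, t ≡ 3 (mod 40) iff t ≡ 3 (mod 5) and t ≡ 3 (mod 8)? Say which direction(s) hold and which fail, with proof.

(⇐) If t ≡ 3 (mod 5) and t ≡ 3 (mod 8), then by the Chinese remainder theorem t ≡ 3 (mod 40). This is exactly t ≡ 3 (mod 40).

(⇒) Suppose t ≡ 3 (mod 40); write t = 40j + 3. Since 5 ∣ 40, reducing mod 5 gives t ≡ 3 (mod 5); since 8 ∣ 40, reducing mod 8 gives t ≡ 3 (mod 8).

Both directions hold; the statement is true.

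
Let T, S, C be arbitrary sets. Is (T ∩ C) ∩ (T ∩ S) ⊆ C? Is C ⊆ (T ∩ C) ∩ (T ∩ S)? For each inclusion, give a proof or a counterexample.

(⊆) holds; (⊇) fails.

(⊇) This inclusion fails. Take T = ∅, S = ∅, C = {1}; then 1 ∈ C but 1 ∉ (T ∩ C) ∩ (T ∩ S).

(⊆) Let x ∈ (T ∩ C) ∩ (T ∩ S). Then x ∈ T ∩ S ∩ C, from which x ∈ C.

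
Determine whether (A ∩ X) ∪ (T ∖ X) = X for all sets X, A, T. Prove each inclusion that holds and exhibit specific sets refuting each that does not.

Both inclusions fail.

(⊆) This inclusion fails. Take X = ∅, A = ∅, T = {1}; then 1 ∈ (A ∩ X) ∪ (T ∖ X) but 1 ∉ X.

(⊇) This inclusion fails. Take X = {1}, A = ∅, T = ∅; then 1 ∈ X but 1 ∉ (A ∩ X) ∪ (T ∖ X).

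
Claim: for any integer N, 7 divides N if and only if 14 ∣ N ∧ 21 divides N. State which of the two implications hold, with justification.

Converse. Suppose 14 ∣ N and 21 ∣ N. Any common multiple of 14 and 21 is a multiple of their lcm; here lcm(14, 21) = 14·21/gcd(14, 21) = 294/7 = 42, so 42 ∣ N. Since 7 ∣ 42, it follows that 7 ∣ N.

Forward direction. This fails: take N = 7. Certainly 7 ∣ 7, but 14 ∤ 7.

The forward direction fails; the converse holds.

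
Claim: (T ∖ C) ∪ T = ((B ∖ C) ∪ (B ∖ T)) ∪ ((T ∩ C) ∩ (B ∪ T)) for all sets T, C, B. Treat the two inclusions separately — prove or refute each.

(⟹) This inclusion fails. Take T = {1}, C = ∅, B = ∅; then 1 ∈ (T ∖ C) ∪ T but 1 ∉ ((B ∖ C) ∪ (B ∖ T)) ∪ ((T ∩ C) ∩ (B ∪ T)).

(⟸) This inclusion fails. Take T = ∅, C = ∅, B = {1}; then 1 ∈ ((B ∖ C) ∪ (B ∖ T)) ∪ ((T ∩ C) ∩ (B ∪ T)) but 1 ∉ (T ∖ C) ∪ T.

Both inclusions fail.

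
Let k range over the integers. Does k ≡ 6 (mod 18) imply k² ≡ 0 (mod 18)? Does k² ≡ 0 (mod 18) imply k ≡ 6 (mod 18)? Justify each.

Only the forward implication holds.

(⇐) This fails: take k = 0. Then 0² = 0 ≡ 0 (mod 18), yet 0 ≡ 0 (mod 18), not 6.

(⇒) Suppose k ≡ 6 (mod 18). Write k = 18j + 6. Then (18j + 6)² = 324j² + 216j + 36 = 18(18j² + 12j + 2) + 0, so k² ≡ 0 (mod 18).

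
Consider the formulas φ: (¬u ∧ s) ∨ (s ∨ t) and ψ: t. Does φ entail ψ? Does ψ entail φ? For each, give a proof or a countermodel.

[⇒] This fails. Under t = F, s = T, u = F, the left side is true but the right side is false.

[⇐] Assume the antecedent. If t is true, (¬u ∧ s) ∨ (s ∨ t) reduces to true regardless of the other variables. If t is false, the antecedent cannot hold. Either way (¬u ∧ s) ∨ (s ∨ t) holds.

The forward direction fails; the converse holds.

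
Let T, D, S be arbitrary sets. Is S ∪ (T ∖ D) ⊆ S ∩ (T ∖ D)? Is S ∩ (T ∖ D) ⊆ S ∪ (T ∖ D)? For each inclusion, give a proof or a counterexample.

Forward inclusion. This inclusion fails. Take T = {1}, D = ∅, S = ∅; then 1 ∈ S ∪ (T ∖ D) but 1 ∉ S ∩ (T ∖ D).

Reverse inclusion. Let x ∈ S ∩ (T ∖ D). Then x ∈ T ∩ S and x ∉ D, from which x ∈ S ∪ (T ∖ D).

The sets are not equal: only the reverse inclusion holds.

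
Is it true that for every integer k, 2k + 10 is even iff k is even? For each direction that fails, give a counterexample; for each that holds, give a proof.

[⇒] This fails: take k = 5. Then 2k + 10 = 20, which is even, yet k = 5 is odd, not even.

[⇐] Suppose k is even. Since 2 is even, 2k is even for every k, so 2k + 10 has the same parity as 10, which is even. Hence 2k + 10 is even.

The forward direction fails; the converse holds.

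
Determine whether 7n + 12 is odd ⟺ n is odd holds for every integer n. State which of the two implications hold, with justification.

Equivalent; both directions hold.

Forward direction. Suppose 7n + 12 is odd. Since 7 is odd, 7n and n have the same parity, so 7n + 12 ≡ n + 12 (mod 2). As 12 is even, 7n + 12 is odd exactly when n is odd. Thus n is odd.

Converse. Suppose n is odd; write n = 2j + 1. Then 7n + 12 = 7·(2j + 1) + 12 = 2·7j + 19, which is odd.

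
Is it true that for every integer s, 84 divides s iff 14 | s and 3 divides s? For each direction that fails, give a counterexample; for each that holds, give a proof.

Only the forward direction holds.

Forward direction. If 84 ∣ s, write s = 84q. Since 84 = 6·14, s = 14·(6q), so 14 ∣ s; and since 84 = 28·3, s = 3·(28q), so 3 ∣ s.

Converse. This fails: take s = 42. Both 14 ∣ 42 and 3 ∣ 42, yet 42 is not a multiple of 84 (since 42 = 0·84 + 42), so 84 ∤ 42.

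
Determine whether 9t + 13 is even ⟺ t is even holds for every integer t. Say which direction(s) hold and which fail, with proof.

Forward direction. This fails: t = 1 gives 9t + 13 = 22, which is even, but 1 is odd, not even.

Converse. This also fails: t = 0 is even, but 9t + 13 = 13 is odd, not even.

(⇒) fails and (⇐) fails.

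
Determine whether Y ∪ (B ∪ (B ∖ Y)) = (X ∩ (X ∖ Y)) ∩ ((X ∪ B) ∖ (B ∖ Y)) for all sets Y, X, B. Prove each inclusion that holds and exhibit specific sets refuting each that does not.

(⟹) This inclusion fails. Take Y = {1}, X = ∅, B = ∅; then 1 ∈ Y ∪ (B ∪ (B ∖ Y)) but 1 ∉ (X ∩ (X ∖ Y)) ∩ ((X ∪ B) ∖ (B ∖ Y)).

(⟸) This inclusion fails. Take Y = ∅, X = {1}, B = ∅; then 1 ∈ (X ∩ (X ∖ Y)) ∩ ((X ∪ B) ∖ (B ∖ Y)) but 1 ∉ Y ∪ (B ∪ (B ∖ Y)).

Both inclusions fail.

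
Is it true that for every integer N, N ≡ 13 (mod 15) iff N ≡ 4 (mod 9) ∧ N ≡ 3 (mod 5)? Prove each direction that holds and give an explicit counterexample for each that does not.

Forward direction. This fails: N = 43 gives 43 ≡ 13 (mod 15) but 43 ≡ 7 (mod 9), so the conjunction on the right does not hold.

Converse. If N ≡ 4 (mod 9) and N ≡ 3 (mod 5), then by the Chinese remainder theorem N ≡ 13 (mod 45). Since 13 ≡ 13 (mod 15) and 15 ∣ 45, we get N ≡ 13 (mod 15).

The forward direction fails; the converse holds.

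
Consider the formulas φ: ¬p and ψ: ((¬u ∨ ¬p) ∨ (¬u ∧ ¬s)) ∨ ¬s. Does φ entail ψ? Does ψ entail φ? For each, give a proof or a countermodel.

Not equivalent: only (⇒) holds.

(←) This fails. Under p = T, s = F, u = F, the left side is false but the right side is true.

(→) Assume the antecedent. If p is true, the antecedent cannot hold. If p is false, ((¬u ∨ ¬p) ∨ (¬u ∧ ¬s)) ∨ ¬s reduces to true regardless of the other variables. Either way ((¬u ∨ ¬p) ∨ (¬u ∧ ¬s)) ∨ ¬s holds.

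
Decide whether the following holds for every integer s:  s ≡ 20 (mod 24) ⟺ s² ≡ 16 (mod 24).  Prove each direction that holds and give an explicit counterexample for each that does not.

(⇒) holds; (⇐) fails.

(⟸) This fails: take s = 4. Then 4² = 16 ≡ 16 (mod 24), yet 4 ≡ 4 (mod 24), not 20.

(⟹) Suppose s ≡ 20 (mod 24). Write s = 24j + 20. Then (24j + 20)² = 576j² + 960j + 400 = 24(24j² + 40j + 16) + 16, so s² ≡ 16 (mod 24).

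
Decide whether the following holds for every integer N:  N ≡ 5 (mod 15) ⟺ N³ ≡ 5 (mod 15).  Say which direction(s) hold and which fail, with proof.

Both directions hold.

[⇐] Suppose N³ ≡ 5 (mod 15). The only residue r in {0, …, 14} with r³ ≡ 5 (mod 15) is r = 5, so N ≡ 5 (mod 15).

[⇒] Suppose N ≡ 5 (mod 15). Write N = 15j + 5. Then (15j + 5)³ = 3375j³ + 3375j² + 1125j + 125 = 15(225j³ + 225j² + 75j + 8) + 5, so N³ ≡ 5 (mod 15).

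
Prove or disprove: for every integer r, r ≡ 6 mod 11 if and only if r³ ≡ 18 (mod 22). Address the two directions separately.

Only the converse holds.

[⇐] The residues r modulo 22 with r³ ≡ 18 (mod 22) are exactly {6}, and each is ≡ 6 (mod 11).

[⇒] This fails: take r = 17. Then 17 ≡ 6 (mod 11), but 17³ = 4913 ≡ 7 (mod 22), not 18.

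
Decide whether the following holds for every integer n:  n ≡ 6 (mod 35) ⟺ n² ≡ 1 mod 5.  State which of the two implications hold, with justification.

Forward direction. Suppose n ≡ 6 (mod 35). Then n² ≡ 6² = 36 (mod 35), and since 5 ∣ 35, also n² ≡ 1 (mod 5).

Converse. This fails: take n = 1. Then 1² = 1 ≡ 1 (mod 5), yet 1 ≡ 1 (mod 35), not 6.

(⇒) holds; (⇐) fails.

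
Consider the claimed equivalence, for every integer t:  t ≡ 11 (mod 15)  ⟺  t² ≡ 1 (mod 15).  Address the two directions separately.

Only the forward implication holds.

(⟹) Suppose t ≡ 11 (mod 15). Write t = 15j + 11. Then (15j + 11)² = 225j² + 330j + 121 = 15(15j² + 22j + 8) + 1, so t² ≡ 1 (mod 15).

(⟸) This fails: take t = 1. Then 1² = 1 ≡ 1 (mod 15), yet 1 ≡ 1 (mod 15), not 11.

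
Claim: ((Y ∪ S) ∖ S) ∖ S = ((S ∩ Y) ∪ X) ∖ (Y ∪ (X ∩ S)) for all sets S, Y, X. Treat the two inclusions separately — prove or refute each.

(⟹) This inclusion fails. Take S = ∅, Y = {1}, X = ∅; then 1 ∈ ((Y ∪ S) ∖ S) ∖ S but 1 ∉ ((S ∩ Y) ∪ X) ∖ (Y ∪ (X ∩ S)).

(⟸) This inclusion fails. Take S = ∅, Y = ∅, X = {1}; then 1 ∈ ((S ∩ Y) ∪ X) ∖ (Y ∪ (X ∩ S)) but 1 ∉ ((Y ∪ S) ∖ S) ∖ S.

Neither inclusion holds.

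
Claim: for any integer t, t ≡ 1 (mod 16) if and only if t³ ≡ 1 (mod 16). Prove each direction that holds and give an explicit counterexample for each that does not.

Both directions hold; the statement is true.

(⇒) Suppose t ≡ 1 (mod 16). Write t = 16j + 1. Then (16j + 1)³ = 4096j³ + 768j² + 48j + 1 = 16(256j³ + 48j² + 3j) + 1, so t³ ≡ 1 (mod 16).

(⇐) Conversely, suppose t³ ≡ 1 (mod 16). The only residue r in {0, …, 15} with r³ ≡ 1 (mod 16) is r = 1, so t ≡ 1 (mod 16).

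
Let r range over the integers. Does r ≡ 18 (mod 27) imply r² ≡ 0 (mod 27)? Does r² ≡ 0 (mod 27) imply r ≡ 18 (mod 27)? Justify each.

(⇐) This fails: take r = 0. Then 0² = 0 ≡ 0 (mod 27), yet 0 ≡ 0 (mod 27), not 18.

(⇒) Suppose r ≡ 18 (mod 27). Write r = 27j + 18. Then (27j + 18)² = 729j² + 972j + 324 = 27(27j² + 36j + 12) + 0, so r² ≡ 0 (mod 27).

The forward direction holds; the converse fails.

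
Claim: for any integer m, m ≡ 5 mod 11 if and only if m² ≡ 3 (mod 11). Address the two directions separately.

Forward direction. Suppose m ≡ 5 mod 11. Write m = 11j + 5. Then (11j + 5)² = 121j² + 110j + 25 = 11(11j² + 10j + 2) + 3, so m² ≡ 3 (mod 11).

Converse. This fails: take m = 6. Then 6² = 36 ≡ 3 (mod 11), yet 6 ≡ 6 (mod 11), not 5.

Not equivalent: only (⇒) holds.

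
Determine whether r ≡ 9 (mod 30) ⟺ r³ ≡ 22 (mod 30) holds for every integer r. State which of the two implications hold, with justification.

Both directions fail.

(⇒) This fails: take r = 9. Then 9 ≡ 9 (mod 30), but 9³ = 729 ≡ 9 (mod 30), not 22.

(⇐) This fails: take r = 28. Then 28³ = 21952 ≡ 22 (mod 30), yet 28 ≡ 28 (mod 30), not 9.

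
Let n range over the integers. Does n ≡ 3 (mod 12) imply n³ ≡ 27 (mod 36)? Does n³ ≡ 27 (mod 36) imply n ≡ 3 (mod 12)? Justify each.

(⟹) Suppose n ≡ 3 (mod 12). Working modulo 36, n ∈ {3, 15, 27}; for each such r, r³ ≡ 27 (mod 36).

(⟸) Conversely, the residues r modulo 36 with r³ ≡ 27 (mod 36) are exactly {3, 15, 27}, and each is ≡ 3 (mod 12).

Both directions hold; the statement is true.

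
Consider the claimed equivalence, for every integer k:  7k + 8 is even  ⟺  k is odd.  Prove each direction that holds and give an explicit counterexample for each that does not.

Forward direction. This fails: k = 4 gives 7k + 8 = 36, which is even, but 4 is even, not odd.

Converse. This also fails: k = 3 is odd, but 7k + 8 = 29 is odd, not even.

Both directions fail.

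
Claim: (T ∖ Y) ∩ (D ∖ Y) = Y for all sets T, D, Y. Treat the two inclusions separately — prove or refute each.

(⊆) fails and (⊇) fails.

(⊆) This inclusion fails. Take T = {1}, D = {1}, Y = ∅; then 1 ∈ (T ∖ Y) ∩ (D ∖ Y) but 1 ∉ Y.

(⊇) This inclusion fails. Take T = ∅, D = ∅, Y = {1}; then 1 ∈ Y but 1 ∉ (T ∖ Y) ∩ (D ∖ Y).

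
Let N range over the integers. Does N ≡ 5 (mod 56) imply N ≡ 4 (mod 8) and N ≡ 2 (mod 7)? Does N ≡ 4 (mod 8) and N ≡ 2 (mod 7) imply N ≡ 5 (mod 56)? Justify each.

Neither direction holds.

[⇒] This fails: N = 5 gives 5 ≡ 5 (mod 56) but 5 ≡ 5 (mod 8), so the conjunction on the right does not hold.

[⇐] This fails: N = 44 satisfies both congruences on the right (44 ≡ 4 mod 8 and 44 ≡ 2 mod 7) yet 44 ≡ 44 (mod 56), not 5.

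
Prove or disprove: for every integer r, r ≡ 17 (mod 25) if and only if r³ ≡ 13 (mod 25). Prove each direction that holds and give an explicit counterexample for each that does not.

(⟹) Suppose r ≡ 17 (mod 25). Write r = 25j + 17. Then (25j + 17)³ = 15625j³ + 31875j² + 21675j + 4913 = 25(625j³ + 1275j² + 867j + 196) + 13, so r³ ≡ 13 (mod 25).

(⟸) Conversely, suppose r³ ≡ 13 (mod 25). The only residue r in {0, …, 24} with r³ ≡ 13 (mod 25) is r = 17, so r ≡ 17 (mod 25).

Both implications hold.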